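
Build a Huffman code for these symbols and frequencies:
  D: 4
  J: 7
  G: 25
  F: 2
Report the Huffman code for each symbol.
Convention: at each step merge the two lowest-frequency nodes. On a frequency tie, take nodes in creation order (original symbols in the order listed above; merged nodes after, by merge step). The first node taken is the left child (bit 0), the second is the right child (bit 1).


Huffman tree construction:
Step 1: Merge F(2) + D(4) = 6
Step 2: Merge (F+D)(6) + J(7) = 13
Step 3: Merge ((F+D)+J)(13) + G(25) = 38
Read each symbol's code off the tree from the root (left child = 0, right child = 1).

Codes:
  D: 001 (length 3)
  J: 01 (length 2)
  G: 1 (length 1)
  F: 000 (length 3)
Average code length: 57/38 = 1.5000 bits/symbol


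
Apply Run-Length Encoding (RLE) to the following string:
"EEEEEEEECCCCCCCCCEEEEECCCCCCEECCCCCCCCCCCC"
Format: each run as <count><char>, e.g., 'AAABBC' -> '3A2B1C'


Scanning runs left to right:
  i=0: run of 'E' x 8 -> '8E'
  i=8: run of 'C' x 9 -> '9C'
  i=17: run of 'E' x 5 -> '5E'
  i=22: run of 'C' x 6 -> '6C'
  i=28: run of 'E' x 2 -> '2E'
  i=30: run of 'C' x 12 -> '12C'

RLE = 8E9C5E6C2E12C


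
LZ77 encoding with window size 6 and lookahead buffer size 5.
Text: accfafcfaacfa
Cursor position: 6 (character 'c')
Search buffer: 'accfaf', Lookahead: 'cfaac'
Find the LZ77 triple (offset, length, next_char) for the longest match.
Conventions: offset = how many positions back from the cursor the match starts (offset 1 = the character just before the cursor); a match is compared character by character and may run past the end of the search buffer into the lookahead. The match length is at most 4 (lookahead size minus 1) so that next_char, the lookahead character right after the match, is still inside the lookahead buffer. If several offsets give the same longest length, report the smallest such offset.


Try each offset into the search buffer:
  offset=1 (pos 5, char 'f'): match length 0
  offset=2 (pos 4, char 'a'): match length 0
  offset=3 (pos 3, char 'f'): match length 0
  offset=4 (pos 2, char 'c'): match length 3
  offset=5 (pos 1, char 'c'): match length 1
  offset=6 (pos 0, char 'a'): match length 0
Longest match has length 3 at offset 4.
next_char = character at position 6 + 3 = 9 -> 'a'

Best match: offset=4, length=3 (matching 'cfa' starting at position 2)
LZ77 triple: (4, 3, 'a')


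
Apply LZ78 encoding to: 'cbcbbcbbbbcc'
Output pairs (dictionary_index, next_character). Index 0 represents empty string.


LZ78 encoding steps:
Dictionary: {0: ''}
Step 1: w='' (idx 0), next='c' -> output (0, 'c'), add 'c' as idx 1
Step 2: w='' (idx 0), next='b' -> output (0, 'b'), add 'b' as idx 2
Step 3: w='c' (idx 1), next='b' -> output (1, 'b'), add 'cb' as idx 3
Step 4: w='b' (idx 2), next='c' -> output (2, 'c'), add 'bc' as idx 4
Step 5: w='b' (idx 2), next='b' -> output (2, 'b'), add 'bb' as idx 5
Step 6: w='bb' (idx 5), next='c' -> output (5, 'c'), add 'bbc' as idx 6
Step 7: w='c' (idx 1), end of input -> output (1, '')


Encoded: [(0, 'c'), (0, 'b'), (1, 'b'), (2, 'c'), (2, 'b'), (5, 'c'), (1, '')]


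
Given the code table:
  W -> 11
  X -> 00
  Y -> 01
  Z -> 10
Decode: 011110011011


Decoding:
01 -> Y
11 -> W
10 -> Z
01 -> Y
10 -> Z
11 -> W


Result: YWZYZW


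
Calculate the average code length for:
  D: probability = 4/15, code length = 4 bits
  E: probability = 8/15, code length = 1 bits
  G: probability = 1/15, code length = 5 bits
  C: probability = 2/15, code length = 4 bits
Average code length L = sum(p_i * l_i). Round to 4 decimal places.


Weighted contributions p_i * l_i:
  D: (4/15) * 4 = 16/15
  E: (8/15) * 1 = 8/15
  G: (1/15) * 5 = 5/15
  C: (2/15) * 4 = 8/15
Sum = (16 + 8 + 5 + 8)/15 = 37/15

L = 37/15 = 2.4667 bits/symbol


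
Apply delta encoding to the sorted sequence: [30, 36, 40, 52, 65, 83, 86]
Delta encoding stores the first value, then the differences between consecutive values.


First value: 30
Deltas:
  36 - 30 = 6
  40 - 36 = 4
  52 - 40 = 12
  65 - 52 = 13
  83 - 65 = 18
  86 - 83 = 3


Delta encoded: [30, 6, 4, 12, 13, 18, 3]


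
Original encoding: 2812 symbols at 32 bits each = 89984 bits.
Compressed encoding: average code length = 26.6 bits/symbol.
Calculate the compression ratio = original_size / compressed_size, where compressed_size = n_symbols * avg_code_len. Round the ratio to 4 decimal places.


original_size = n_symbols * orig_bits = 2812 * 32 = 89984 bits
compressed_size = n_symbols * avg_code_len = 2812 * 26.6 = 74799.2 bits
ratio = original_size / compressed_size = 89984 / 74799.2 = 1.203

Compression ratio = 1.203


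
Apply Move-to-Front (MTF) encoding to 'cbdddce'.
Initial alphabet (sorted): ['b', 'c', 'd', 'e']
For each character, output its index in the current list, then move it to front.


MTF encoding:
'c': index 1 in ['b', 'c', 'd', 'e'] -> ['c', 'b', 'd', 'e']
'b': index 1 in ['c', 'b', 'd', 'e'] -> ['b', 'c', 'd', 'e']
'd': index 2 in ['b', 'c', 'd', 'e'] -> ['d', 'b', 'c', 'e']
'd': index 0 in ['d', 'b', 'c', 'e'] -> ['d', 'b', 'c', 'e']
'd': index 0 in ['d', 'b', 'c', 'e'] -> ['d', 'b', 'c', 'e']
'c': index 2 in ['d', 'b', 'c', 'e'] -> ['c', 'd', 'b', 'e']
'e': index 3 in ['c', 'd', 'b', 'e'] -> ['e', 'c', 'd', 'b']


Output: [1, 1, 2, 0, 0, 2, 3]


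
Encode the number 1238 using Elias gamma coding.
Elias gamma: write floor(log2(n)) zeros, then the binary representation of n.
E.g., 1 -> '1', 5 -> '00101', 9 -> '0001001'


num_bits = floor(log2(1238)) + 1 = 11
leading_zeros = num_bits - 1 = 10
binary(1238) = 10011010110

Elias gamma(1238) = '0000000000' + '10011010110' = 000000000010011010110 (21 bits)


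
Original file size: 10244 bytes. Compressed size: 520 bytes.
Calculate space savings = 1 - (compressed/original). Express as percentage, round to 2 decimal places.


ratio = compressed/original = 520/10244 = 0.050761
savings = 1 - ratio = 1 - 0.050761 = 0.949239
as a percentage: 0.949239 * 100 = 94.92%

Space savings = 1 - 520/10244 = 94.92%


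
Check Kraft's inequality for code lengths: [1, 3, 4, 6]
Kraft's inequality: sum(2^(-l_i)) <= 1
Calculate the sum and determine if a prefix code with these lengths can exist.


Sum = 2^(-1) + 2^(-3) + 2^(-4) + 2^(-6)
    = 0.5 + 0.125 + 0.0625 + 0.015625
    = 45/64 = 0.703125
Since 0.703125 <= 1, Kraft's inequality IS satisfied.
A prefix code with these lengths CAN exist.

Kraft sum = 0.703125. Satisfied.


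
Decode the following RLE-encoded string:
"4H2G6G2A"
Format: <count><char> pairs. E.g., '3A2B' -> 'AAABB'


Expanding each <count><char> pair:
  4H -> 'HHHH'
  2G -> 'GG'
  6G -> 'GGGGGG'
  2A -> 'AA'

Decoded = HHHHGGGGGGGGAA


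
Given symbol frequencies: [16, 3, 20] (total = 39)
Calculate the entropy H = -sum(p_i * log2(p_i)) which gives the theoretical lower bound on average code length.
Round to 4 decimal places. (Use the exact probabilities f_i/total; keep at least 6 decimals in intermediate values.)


Per-symbol terms -p_i * log2(p_i) with p_i = f_i/39:
  p = 16/39 = 0.410256: log2(p) = -1.285402, -p*log2(p) = 0.527345
  p = 3/39 = 0.076923: log2(p) = -3.700440, -p*log2(p) = 0.284649
  p = 20/39 = 0.512821: log2(p) = -0.963474, -p*log2(p) = 0.494089
H = 0.527345 + 0.284649 + 0.494089 = 1.306083

H = 1.3061 bits/symbol


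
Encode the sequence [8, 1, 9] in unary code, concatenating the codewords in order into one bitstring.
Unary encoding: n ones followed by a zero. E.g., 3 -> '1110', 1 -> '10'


Encode each number as n ones followed by a terminating 0:
  8 -> 111111110 (9 bits)
  1 -> 10 (2 bits)
  9 -> 1111111110 (10 bits)
Total length = 9 + 2 + 10 = 21 bits.

Unary([8, 1, 9]) = 111111110101111111110 (21 bits)


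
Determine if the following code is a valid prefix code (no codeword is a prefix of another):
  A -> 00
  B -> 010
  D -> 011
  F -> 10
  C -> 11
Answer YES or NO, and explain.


Checking each pair (does one codeword prefix another?):
  A='00' vs B='010': no prefix
  A='00' vs D='011': no prefix
  A='00' vs F='10': no prefix
  A='00' vs C='11': no prefix
  B='010' vs A='00': no prefix
  B='010' vs D='011': no prefix
  B='010' vs F='10': no prefix
  B='010' vs C='11': no prefix
  D='011' vs A='00': no prefix
  D='011' vs B='010': no prefix
  D='011' vs F='10': no prefix
  D='011' vs C='11': no prefix
  F='10' vs A='00': no prefix
  F='10' vs B='010': no prefix
  F='10' vs D='011': no prefix
  F='10' vs C='11': no prefix
  C='11' vs A='00': no prefix
  C='11' vs B='010': no prefix
  C='11' vs D='011': no prefix
  C='11' vs F='10': no prefix
No violation found over all pairs.

YES -- this is a valid prefix code. No codeword is a prefix of any other codeword.


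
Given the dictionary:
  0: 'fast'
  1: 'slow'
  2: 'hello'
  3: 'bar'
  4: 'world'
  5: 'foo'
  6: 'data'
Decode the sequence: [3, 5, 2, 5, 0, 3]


Look up each index in the dictionary:
  3 -> 'bar'
  5 -> 'foo'
  2 -> 'hello'
  5 -> 'foo'
  0 -> 'fast'
  3 -> 'bar'

Decoded: "bar foo hello foo fast bar"


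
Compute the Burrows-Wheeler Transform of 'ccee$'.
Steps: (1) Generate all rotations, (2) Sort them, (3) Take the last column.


Rotations (sorted):
  0: $ccee -> last char: e
  1: ccee$ -> last char: $
  2: cee$c -> last char: c
  3: e$cce -> last char: e
  4: ee$cc -> last char: c


BWT = e$cec


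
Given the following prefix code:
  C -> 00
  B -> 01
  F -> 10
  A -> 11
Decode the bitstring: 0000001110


Decoding step by step:
Bits 00 -> C
Bits 00 -> C
Bits 00 -> C
Bits 11 -> A
Bits 10 -> F


Decoded message: CCCAF


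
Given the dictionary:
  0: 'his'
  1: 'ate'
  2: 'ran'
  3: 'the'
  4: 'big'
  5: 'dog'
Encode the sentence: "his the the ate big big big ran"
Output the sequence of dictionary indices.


Look up each word in the dictionary:
  'his' -> 0
  'the' -> 3
  'the' -> 3
  'ate' -> 1
  'big' -> 4
  'big' -> 4
  'big' -> 4
  'ran' -> 2

Encoded: [0, 3, 3, 1, 4, 4, 4, 2]


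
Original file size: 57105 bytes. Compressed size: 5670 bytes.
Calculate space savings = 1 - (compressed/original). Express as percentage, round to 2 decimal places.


ratio = compressed/original = 5670/57105 = 0.099291
savings = 1 - ratio = 1 - 0.099291 = 0.900709
as a percentage: 0.900709 * 100 = 90.07%

Space savings = 1 - 5670/57105 = 90.07%


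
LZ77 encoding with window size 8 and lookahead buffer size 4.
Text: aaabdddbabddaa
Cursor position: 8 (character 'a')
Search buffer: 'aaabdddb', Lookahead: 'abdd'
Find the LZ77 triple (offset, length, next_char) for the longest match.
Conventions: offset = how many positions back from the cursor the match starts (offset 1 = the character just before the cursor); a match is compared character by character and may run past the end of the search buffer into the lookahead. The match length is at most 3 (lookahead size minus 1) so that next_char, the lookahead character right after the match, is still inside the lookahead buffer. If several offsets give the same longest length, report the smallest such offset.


Try each offset into the search buffer:
  offset=1 (pos 7, char 'b'): match length 0
  offset=2 (pos 6, char 'd'): match length 0
  offset=3 (pos 5, char 'd'): match length 0
  offset=4 (pos 4, char 'd'): match length 0
  offset=5 (pos 3, char 'b'): match length 0
  offset=6 (pos 2, char 'a'): match length 3
  offset=7 (pos 1, char 'a'): match length 1
  offset=8 (pos 0, char 'a'): match length 1
Longest match has length 3 at offset 6.
next_char = character at position 8 + 3 = 11 -> 'd'

Best match: offset=6, length=3 (matching 'abd' starting at position 2)
LZ77 triple: (6, 3, 'd')


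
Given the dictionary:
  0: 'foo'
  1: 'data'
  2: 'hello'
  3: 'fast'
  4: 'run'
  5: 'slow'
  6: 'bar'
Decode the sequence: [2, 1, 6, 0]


Look up each index in the dictionary:
  2 -> 'hello'
  1 -> 'data'
  6 -> 'bar'
  0 -> 'foo'

Decoded: "hello data bar foo"


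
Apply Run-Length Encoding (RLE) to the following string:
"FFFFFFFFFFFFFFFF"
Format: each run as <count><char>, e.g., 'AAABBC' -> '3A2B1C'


Scanning runs left to right:
  i=0: run of 'F' x 16 -> '16F'

RLE = 16F


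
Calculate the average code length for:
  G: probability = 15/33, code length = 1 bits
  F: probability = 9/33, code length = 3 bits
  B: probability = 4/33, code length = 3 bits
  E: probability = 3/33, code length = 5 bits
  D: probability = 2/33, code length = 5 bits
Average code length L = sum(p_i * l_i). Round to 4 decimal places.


Weighted contributions p_i * l_i:
  G: (15/33) * 1 = 15/33
  F: (9/33) * 3 = 27/33
  B: (4/33) * 3 = 12/33
  E: (3/33) * 5 = 15/33
  D: (2/33) * 5 = 10/33
Sum = (15 + 27 + 12 + 15 + 10)/33 = 79/33

L = 79/33 = 2.3939 bits/symbol


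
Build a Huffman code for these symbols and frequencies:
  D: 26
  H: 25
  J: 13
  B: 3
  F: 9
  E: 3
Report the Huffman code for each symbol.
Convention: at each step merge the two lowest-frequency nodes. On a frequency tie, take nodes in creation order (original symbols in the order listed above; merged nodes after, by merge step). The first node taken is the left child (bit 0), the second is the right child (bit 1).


Huffman tree construction:
Step 1: Merge B(3) + E(3) = 6
Step 2: Merge (B+E)(6) + F(9) = 15
Step 3: Merge J(13) + ((B+E)+F)(15) = 28
Step 4: Merge H(25) + D(26) = 51
Step 5: Merge (J+((B+E)+F))(28) + (H+D)(51) = 79
Read each symbol's code off the tree from the root (left child = 0, right child = 1).

Codes:
  D: 11 (length 2)
  H: 10 (length 2)
  J: 00 (length 2)
  B: 0100 (length 4)
  F: 011 (length 3)
  E: 0101 (length 4)
Average code length: 179/79 = 2.2658 bits/symbol


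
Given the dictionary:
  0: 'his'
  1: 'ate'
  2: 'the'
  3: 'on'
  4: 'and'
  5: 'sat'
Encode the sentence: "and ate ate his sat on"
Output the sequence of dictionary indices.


Look up each word in the dictionary:
  'and' -> 4
  'ate' -> 1
  'ate' -> 1
  'his' -> 0
  'sat' -> 5
  'on' -> 3

Encoded: [4, 1, 1, 0, 5, 3]


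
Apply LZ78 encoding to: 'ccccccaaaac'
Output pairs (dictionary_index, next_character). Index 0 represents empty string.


LZ78 encoding steps:
Dictionary: {0: ''}
Step 1: w='' (idx 0), next='c' -> output (0, 'c'), add 'c' as idx 1
Step 2: w='c' (idx 1), next='c' -> output (1, 'c'), add 'cc' as idx 2
Step 3: w='cc' (idx 2), next='c' -> output (2, 'c'), add 'ccc' as idx 3
Step 4: w='' (idx 0), next='a' -> output (0, 'a'), add 'a' as idx 4
Step 5: w='a' (idx 4), next='a' -> output (4, 'a'), add 'aa' as idx 5
Step 6: w='a' (idx 4), next='c' -> output (4, 'c'), add 'ac' as idx 6


Encoded: [(0, 'c'), (1, 'c'), (2, 'c'), (0, 'a'), (4, 'a'), (4, 'c')]


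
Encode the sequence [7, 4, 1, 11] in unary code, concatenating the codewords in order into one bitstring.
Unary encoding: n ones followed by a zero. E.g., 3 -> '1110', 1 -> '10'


Encode each number as n ones followed by a terminating 0:
  7 -> 11111110 (8 bits)
  4 -> 11110 (5 bits)
  1 -> 10 (2 bits)
  11 -> 111111111110 (12 bits)
Total length = 8 + 5 + 2 + 12 = 27 bits.

Unary([7, 4, 1, 11]) = 111111101111010111111111110 (27 bits)


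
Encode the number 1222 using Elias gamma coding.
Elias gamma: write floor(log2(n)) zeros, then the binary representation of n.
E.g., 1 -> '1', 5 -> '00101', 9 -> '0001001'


num_bits = floor(log2(1222)) + 1 = 11
leading_zeros = num_bits - 1 = 10
binary(1222) = 10011000110

Elias gamma(1222) = '0000000000' + '10011000110' = 000000000010011000110 (21 bits)


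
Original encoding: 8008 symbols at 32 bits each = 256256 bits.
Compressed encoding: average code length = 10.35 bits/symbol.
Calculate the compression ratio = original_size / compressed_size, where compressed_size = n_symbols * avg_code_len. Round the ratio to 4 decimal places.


original_size = n_symbols * orig_bits = 8008 * 32 = 256256 bits
compressed_size = n_symbols * avg_code_len = 8008 * 10.35 = 82882.8 bits
ratio = original_size / compressed_size = 256256 / 82882.8 = 3.0918

Compression ratio = 3.0918


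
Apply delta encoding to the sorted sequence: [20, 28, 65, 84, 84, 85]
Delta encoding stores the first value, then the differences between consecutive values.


First value: 20
Deltas:
  28 - 20 = 8
  65 - 28 = 37
  84 - 65 = 19
  84 - 84 = 0
  85 - 84 = 1


Delta encoded: [20, 8, 37, 19, 0, 1]


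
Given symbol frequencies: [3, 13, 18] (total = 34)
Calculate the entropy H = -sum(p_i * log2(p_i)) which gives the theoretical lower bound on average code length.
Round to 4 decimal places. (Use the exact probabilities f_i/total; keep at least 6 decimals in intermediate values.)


Per-symbol terms -p_i * log2(p_i) with p_i = f_i/34:
  p = 3/34 = 0.088235: log2(p) = -3.502500, -p*log2(p) = 0.309044
  p = 13/34 = 0.382353: log2(p) = -1.387023, -p*log2(p) = 0.530332
  p = 18/34 = 0.529412: log2(p) = -0.917538, -p*log2(p) = 0.485755
H = 0.309044 + 0.530332 + 0.485755 = 1.325131

H = 1.3251 bits/symbol


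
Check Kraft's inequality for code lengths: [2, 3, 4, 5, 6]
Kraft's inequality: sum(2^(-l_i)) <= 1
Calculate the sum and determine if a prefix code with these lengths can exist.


Sum = 2^(-2) + 2^(-3) + 2^(-4) + 2^(-5) + 2^(-6)
    = 0.25 + 0.125 + 0.0625 + 0.03125 + 0.015625
    = 31/64 = 0.484375
Since 0.484375 <= 1, Kraft's inequality IS satisfied.
A prefix code with these lengths CAN exist.

Kraft sum = 0.484375. Satisfied.


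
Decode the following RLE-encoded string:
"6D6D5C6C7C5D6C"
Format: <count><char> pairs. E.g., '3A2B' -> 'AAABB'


Expanding each <count><char> pair:
  6D -> 'DDDDDD'
  6D -> 'DDDDDD'
  5C -> 'CCCCC'
  6C -> 'CCCCCC'
  7C -> 'CCCCCCC'
  5D -> 'DDDDD'
  6C -> 'CCCCCC'

Decoded = DDDDDDDDDDDDCCCCCCCCCCCCCCCCCCDDDDDCCCCCC


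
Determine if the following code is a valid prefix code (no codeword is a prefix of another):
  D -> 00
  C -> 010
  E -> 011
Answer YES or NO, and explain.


Checking each pair (does one codeword prefix another?):
  D='00' vs C='010': no prefix
  D='00' vs E='011': no prefix
  C='010' vs D='00': no prefix
  C='010' vs E='011': no prefix
  E='011' vs D='00': no prefix
  E='011' vs C='010': no prefix
No violation found over all pairs.

YES -- this is a valid prefix code. No codeword is a prefix of any other codeword.


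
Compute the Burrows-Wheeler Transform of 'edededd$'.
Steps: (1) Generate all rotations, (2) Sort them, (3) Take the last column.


Rotations (sorted):
  0: $edededd -> last char: d
  1: d$ededed -> last char: d
  2: dd$edede -> last char: e
  3: dedd$ede -> last char: e
  4: dededd$e -> last char: e
  5: edd$eded -> last char: d
  6: ededd$ed -> last char: d
  7: edededd$ -> last char: $


BWT = ddeeedd$


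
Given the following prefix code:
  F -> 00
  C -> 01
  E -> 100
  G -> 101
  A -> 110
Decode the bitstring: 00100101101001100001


Decoding step by step:
Bits 00 -> F
Bits 100 -> E
Bits 101 -> G
Bits 101 -> G
Bits 00 -> F
Bits 110 -> A
Bits 00 -> F
Bits 01 -> C


Decoded message: FEGGFAFC


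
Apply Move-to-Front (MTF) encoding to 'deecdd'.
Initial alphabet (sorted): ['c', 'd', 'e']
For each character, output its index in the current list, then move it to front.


MTF encoding:
'd': index 1 in ['c', 'd', 'e'] -> ['d', 'c', 'e']
'e': index 2 in ['d', 'c', 'e'] -> ['e', 'd', 'c']
'e': index 0 in ['e', 'd', 'c'] -> ['e', 'd', 'c']
'c': index 2 in ['e', 'd', 'c'] -> ['c', 'e', 'd']
'd': index 2 in ['c', 'e', 'd'] -> ['d', 'c', 'e']
'd': index 0 in ['d', 'c', 'e'] -> ['d', 'c', 'e']


Output: [1, 2, 0, 2, 2, 0]


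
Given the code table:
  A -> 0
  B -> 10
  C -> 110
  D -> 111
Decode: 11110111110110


Decoding:
111 -> D
10 -> B
111 -> D
110 -> C
110 -> C


Result: DBDCC


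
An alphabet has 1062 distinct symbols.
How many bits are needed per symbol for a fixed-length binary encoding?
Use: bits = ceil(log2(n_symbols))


log2(1062) = 10.0526
Bracket: 2^10 = 1024 < 1062 <= 2^11 = 2048
So ceil(log2(1062)) = 11

bits = ceil(log2(1062)) = ceil(10.0526) = 11 bits


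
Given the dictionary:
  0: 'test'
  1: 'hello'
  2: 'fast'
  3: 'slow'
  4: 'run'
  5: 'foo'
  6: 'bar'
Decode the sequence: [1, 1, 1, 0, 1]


Look up each index in the dictionary:
  1 -> 'hello'
  1 -> 'hello'
  1 -> 'hello'
  0 -> 'test'
  1 -> 'hello'

Decoded: "hello hello hello test hello"


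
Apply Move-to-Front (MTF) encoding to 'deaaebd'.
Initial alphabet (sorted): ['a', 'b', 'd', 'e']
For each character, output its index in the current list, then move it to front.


MTF encoding:
'd': index 2 in ['a', 'b', 'd', 'e'] -> ['d', 'a', 'b', 'e']
'e': index 3 in ['d', 'a', 'b', 'e'] -> ['e', 'd', 'a', 'b']
'a': index 2 in ['e', 'd', 'a', 'b'] -> ['a', 'e', 'd', 'b']
'a': index 0 in ['a', 'e', 'd', 'b'] -> ['a', 'e', 'd', 'b']
'e': index 1 in ['a', 'e', 'd', 'b'] -> ['e', 'a', 'd', 'b']
'b': index 3 in ['e', 'a', 'd', 'b'] -> ['b', 'e', 'a', 'd']
'd': index 3 in ['b', 'e', 'a', 'd'] -> ['d', 'b', 'e', 'a']


Output: [2, 3, 2, 0, 1, 3, 3]


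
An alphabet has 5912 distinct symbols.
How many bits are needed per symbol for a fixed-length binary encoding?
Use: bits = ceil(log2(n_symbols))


log2(5912) = 12.5294
Bracket: 2^12 = 4096 < 5912 <= 2^13 = 8192
So ceil(log2(5912)) = 13

bits = ceil(log2(5912)) = ceil(12.5294) = 13 bits


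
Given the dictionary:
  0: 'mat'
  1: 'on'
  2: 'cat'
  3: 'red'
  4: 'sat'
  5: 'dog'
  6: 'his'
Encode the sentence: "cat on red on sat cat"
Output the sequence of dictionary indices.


Look up each word in the dictionary:
  'cat' -> 2
  'on' -> 1
  'red' -> 3
  'on' -> 1
  'sat' -> 4
  'cat' -> 2

Encoded: [2, 1, 3, 1, 4, 2]


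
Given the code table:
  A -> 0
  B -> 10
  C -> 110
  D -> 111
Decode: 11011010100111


Decoding:
110 -> C
110 -> C
10 -> B
10 -> B
0 -> A
111 -> D


Result: CCBBAD


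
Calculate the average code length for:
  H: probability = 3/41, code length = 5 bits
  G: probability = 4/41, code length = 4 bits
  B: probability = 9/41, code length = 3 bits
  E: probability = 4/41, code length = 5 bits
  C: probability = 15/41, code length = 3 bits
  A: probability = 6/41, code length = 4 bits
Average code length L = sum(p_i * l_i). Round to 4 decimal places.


Weighted contributions p_i * l_i:
  H: (3/41) * 5 = 15/41
  G: (4/41) * 4 = 16/41
  B: (9/41) * 3 = 27/41
  E: (4/41) * 5 = 20/41
  C: (15/41) * 3 = 45/41
  A: (6/41) * 4 = 24/41
Sum = (15 + 16 + 27 + 20 + 45 + 24)/41 = 147/41

L = 147/41 = 3.5854 bits/symbol


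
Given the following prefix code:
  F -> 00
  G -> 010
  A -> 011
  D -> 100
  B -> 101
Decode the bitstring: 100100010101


Decoding step by step:
Bits 100 -> D
Bits 100 -> D
Bits 010 -> G
Bits 101 -> B


Decoded message: DDGB


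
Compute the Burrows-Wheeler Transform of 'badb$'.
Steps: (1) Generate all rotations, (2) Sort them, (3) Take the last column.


Rotations (sorted):
  0: $badb -> last char: b
  1: adb$b -> last char: b
  2: b$bad -> last char: d
  3: badb$ -> last char: $
  4: db$ba -> last char: a


BWT = bbd$a


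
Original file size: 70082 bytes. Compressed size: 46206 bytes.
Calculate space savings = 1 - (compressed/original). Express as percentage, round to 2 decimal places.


ratio = compressed/original = 46206/70082 = 0.659313
savings = 1 - ratio = 1 - 0.659313 = 0.340687
as a percentage: 0.340687 * 100 = 34.07%

Space savings = 1 - 46206/70082 = 34.07%


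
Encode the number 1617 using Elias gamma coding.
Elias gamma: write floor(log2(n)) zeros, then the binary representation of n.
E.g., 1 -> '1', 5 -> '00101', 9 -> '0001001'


num_bits = floor(log2(1617)) + 1 = 11
leading_zeros = num_bits - 1 = 10
binary(1617) = 11001010001

Elias gamma(1617) = '0000000000' + '11001010001' = 000000000011001010001 (21 bits)


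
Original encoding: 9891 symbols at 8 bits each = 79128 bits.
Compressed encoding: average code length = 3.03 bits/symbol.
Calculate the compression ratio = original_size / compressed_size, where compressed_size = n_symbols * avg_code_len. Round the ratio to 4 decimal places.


original_size = n_symbols * orig_bits = 9891 * 8 = 79128 bits
compressed_size = n_symbols * avg_code_len = 9891 * 3.03 = 29969.73 bits
ratio = original_size / compressed_size = 79128 / 29969.73 = 2.6403

Compression ratio = 2.6403


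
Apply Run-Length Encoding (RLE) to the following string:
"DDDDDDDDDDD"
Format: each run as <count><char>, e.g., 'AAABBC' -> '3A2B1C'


Scanning runs left to right:
  i=0: run of 'D' x 11 -> '11D'

RLE = 11D


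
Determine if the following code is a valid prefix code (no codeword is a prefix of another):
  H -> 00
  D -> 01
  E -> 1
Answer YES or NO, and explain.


Checking each pair (does one codeword prefix another?):
  H='00' vs D='01': no prefix
  H='00' vs E='1': no prefix
  D='01' vs H='00': no prefix
  D='01' vs E='1': no prefix
  E='1' vs H='00': no prefix
  E='1' vs D='01': no prefix
No violation found over all pairs.

YES -- this is a valid prefix code. No codeword is a prefix of any other codeword.


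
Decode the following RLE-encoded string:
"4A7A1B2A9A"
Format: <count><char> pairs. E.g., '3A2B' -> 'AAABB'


Expanding each <count><char> pair:
  4A -> 'AAAA'
  7A -> 'AAAAAAA'
  1B -> 'B'
  2A -> 'AA'
  9A -> 'AAAAAAAAA'

Decoded = AAAAAAAAAAABAAAAAAAAAAA


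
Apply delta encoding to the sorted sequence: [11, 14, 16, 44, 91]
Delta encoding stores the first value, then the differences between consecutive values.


First value: 11
Deltas:
  14 - 11 = 3
  16 - 14 = 2
  44 - 16 = 28
  91 - 44 = 47


Delta encoded: [11, 3, 2, 28, 47]


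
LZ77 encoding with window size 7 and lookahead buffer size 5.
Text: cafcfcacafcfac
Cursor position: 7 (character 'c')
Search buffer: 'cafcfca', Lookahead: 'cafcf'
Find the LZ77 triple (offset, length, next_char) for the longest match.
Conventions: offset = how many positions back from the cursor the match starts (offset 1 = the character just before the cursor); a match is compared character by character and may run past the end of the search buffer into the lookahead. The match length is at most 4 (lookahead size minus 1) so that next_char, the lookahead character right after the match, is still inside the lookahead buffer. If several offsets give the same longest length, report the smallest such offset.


Try each offset into the search buffer:
  offset=1 (pos 6, char 'a'): match length 0
  offset=2 (pos 5, char 'c'): match length 2
  offset=3 (pos 4, char 'f'): match length 0
  offset=4 (pos 3, char 'c'): match length 1
  offset=5 (pos 2, char 'f'): match length 0
  offset=6 (pos 1, char 'a'): match length 0
  offset=7 (pos 0, char 'c'): match length 4
Longest match has length 4 at offset 7.
next_char = character at position 7 + 4 = 11 -> 'f'

Best match: offset=7, length=4 (matching 'cafc' starting at position 0)
LZ77 triple: (7, 4, 'f')


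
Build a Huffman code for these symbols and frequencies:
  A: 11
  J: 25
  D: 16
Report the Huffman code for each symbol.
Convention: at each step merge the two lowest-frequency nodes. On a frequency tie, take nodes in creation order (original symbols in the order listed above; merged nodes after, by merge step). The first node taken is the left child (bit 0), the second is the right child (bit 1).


Huffman tree construction:
Step 1: Merge A(11) + D(16) = 27
Step 2: Merge J(25) + (A+D)(27) = 52
Read each symbol's code off the tree from the root (left child = 0, right child = 1).

Codes:
  A: 10 (length 2)
  J: 0 (length 1)
  D: 11 (length 2)
Average code length: 79/52 = 1.5192 bits/symbol


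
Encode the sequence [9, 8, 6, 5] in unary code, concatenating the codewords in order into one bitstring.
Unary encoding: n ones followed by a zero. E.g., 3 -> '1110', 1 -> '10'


Encode each number as n ones followed by a terminating 0:
  9 -> 1111111110 (10 bits)
  8 -> 111111110 (9 bits)
  6 -> 1111110 (7 bits)
  5 -> 111110 (6 bits)
Total length = 10 + 9 + 7 + 6 = 32 bits.

Unary([9, 8, 6, 5]) = 11111111101111111101111110111110 (32 bits)


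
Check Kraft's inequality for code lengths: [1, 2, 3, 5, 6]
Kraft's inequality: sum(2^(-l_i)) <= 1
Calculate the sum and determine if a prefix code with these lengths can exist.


Sum = 2^(-1) + 2^(-2) + 2^(-3) + 2^(-5) + 2^(-6)
    = 0.5 + 0.25 + 0.125 + 0.03125 + 0.015625
    = 59/64 = 0.921875
Since 0.921875 <= 1, Kraft's inequality IS satisfied.
A prefix code with these lengths CAN exist.

Kraft sum = 0.921875. Satisfied.


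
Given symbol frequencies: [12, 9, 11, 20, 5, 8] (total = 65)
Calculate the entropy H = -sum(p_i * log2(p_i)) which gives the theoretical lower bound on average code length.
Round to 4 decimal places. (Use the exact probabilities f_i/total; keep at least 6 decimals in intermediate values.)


Per-symbol terms -p_i * log2(p_i) with p_i = f_i/65:
  p = 12/65 = 0.184615: log2(p) = -2.437405, -p*log2(p) = 0.449983
  p = 9/65 = 0.138462: log2(p) = -2.852443, -p*log2(p) = 0.394954
  p = 11/65 = 0.169231: log2(p) = -2.562936, -p*log2(p) = 0.433728
  p = 20/65 = 0.307692: log2(p) = -1.700440, -p*log2(p) = 0.523212
  p = 5/65 = 0.076923: log2(p) = -3.700440, -p*log2(p) = 0.284649
  p = 8/65 = 0.123077: log2(p) = -3.022368, -p*log2(p) = 0.371984
H = 0.449983 + 0.394954 + 0.433728 + 0.523212 + 0.284649 + 0.371984 = 2.458510

H = 2.4585 bits/symbol


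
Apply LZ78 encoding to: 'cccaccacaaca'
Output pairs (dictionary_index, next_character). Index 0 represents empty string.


LZ78 encoding steps:
Dictionary: {0: ''}
Step 1: w='' (idx 0), next='c' -> output (0, 'c'), add 'c' as idx 1
Step 2: w='c' (idx 1), next='c' -> output (1, 'c'), add 'cc' as idx 2
Step 3: w='' (idx 0), next='a' -> output (0, 'a'), add 'a' as idx 3
Step 4: w='cc' (idx 2), next='a' -> output (2, 'a'), add 'cca' as idx 4
Step 5: w='c' (idx 1), next='a' -> output (1, 'a'), add 'ca' as idx 5
Step 6: w='a' (idx 3), next='c' -> output (3, 'c'), add 'ac' as idx 6
Step 7: w='a' (idx 3), end of input -> output (3, '')


Encoded: [(0, 'c'), (1, 'c'), (0, 'a'), (2, 'a'), (1, 'a'), (3, 'c'), (3, '')]


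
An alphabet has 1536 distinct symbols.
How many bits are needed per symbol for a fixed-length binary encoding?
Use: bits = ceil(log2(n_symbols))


log2(1536) = 10.585
Bracket: 2^10 = 1024 < 1536 <= 2^11 = 2048
So ceil(log2(1536)) = 11

bits = ceil(log2(1536)) = ceil(10.585) = 11 bits


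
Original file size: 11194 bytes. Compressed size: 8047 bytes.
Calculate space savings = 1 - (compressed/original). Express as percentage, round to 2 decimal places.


ratio = compressed/original = 8047/11194 = 0.718867
savings = 1 - ratio = 1 - 0.718867 = 0.281133
as a percentage: 0.281133 * 100 = 28.11%

Space savings = 1 - 8047/11194 = 28.11%


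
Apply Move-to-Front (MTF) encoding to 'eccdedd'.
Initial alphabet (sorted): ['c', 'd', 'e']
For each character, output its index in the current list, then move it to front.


MTF encoding:
'e': index 2 in ['c', 'd', 'e'] -> ['e', 'c', 'd']
'c': index 1 in ['e', 'c', 'd'] -> ['c', 'e', 'd']
'c': index 0 in ['c', 'e', 'd'] -> ['c', 'e', 'd']
'd': index 2 in ['c', 'e', 'd'] -> ['d', 'c', 'e']
'e': index 2 in ['d', 'c', 'e'] -> ['e', 'd', 'c']
'd': index 1 in ['e', 'd', 'c'] -> ['d', 'e', 'c']
'd': index 0 in ['d', 'e', 'c'] -> ['d', 'e', 'c']


Output: [2, 1, 0, 2, 2, 1, 0]


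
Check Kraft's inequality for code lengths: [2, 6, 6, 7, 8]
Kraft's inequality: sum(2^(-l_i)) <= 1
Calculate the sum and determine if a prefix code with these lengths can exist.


Sum = 2^(-2) + 2^(-6) + 2^(-6) + 2^(-7) + 2^(-8)
    = 0.25 + 0.015625 + 0.015625 + 0.0078125 + 0.00390625
    = 75/256 = 0.29296875
Since 0.29296875 <= 1, Kraft's inequality IS satisfied.
A prefix code with these lengths CAN exist.

Kraft sum = 0.29296875. Satisfied.


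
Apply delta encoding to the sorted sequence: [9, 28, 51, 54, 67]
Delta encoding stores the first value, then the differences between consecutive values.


First value: 9
Deltas:
  28 - 9 = 19
  51 - 28 = 23
  54 - 51 = 3
  67 - 54 = 13


Delta encoded: [9, 19, 23, 3, 13]


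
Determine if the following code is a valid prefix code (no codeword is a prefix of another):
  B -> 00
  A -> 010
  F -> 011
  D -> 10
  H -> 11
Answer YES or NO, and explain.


Checking each pair (does one codeword prefix another?):
  B='00' vs A='010': no prefix
  B='00' vs F='011': no prefix
  B='00' vs D='10': no prefix
  B='00' vs H='11': no prefix
  A='010' vs B='00': no prefix
  A='010' vs F='011': no prefix
  A='010' vs D='10': no prefix
  A='010' vs H='11': no prefix
  F='011' vs B='00': no prefix
  F='011' vs A='010': no prefix
  F='011' vs D='10': no prefix
  F='011' vs H='11': no prefix
  D='10' vs B='00': no prefix
  D='10' vs A='010': no prefix
  D='10' vs F='011': no prefix
  D='10' vs H='11': no prefix
  H='11' vs B='00': no prefix
  H='11' vs A='010': no prefix
  H='11' vs F='011': no prefix
  H='11' vs D='10': no prefix
No violation found over all pairs.

YES -- this is a valid prefix code. No codeword is a prefix of any other codeword.


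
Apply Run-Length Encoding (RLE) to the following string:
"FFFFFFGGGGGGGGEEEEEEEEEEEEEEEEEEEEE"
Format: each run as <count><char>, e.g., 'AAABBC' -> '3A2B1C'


Scanning runs left to right:
  i=0: run of 'F' x 6 -> '6F'
  i=6: run of 'G' x 8 -> '8G'
  i=14: run of 'E' x 21 -> '21E'

RLE = 6F8G21E


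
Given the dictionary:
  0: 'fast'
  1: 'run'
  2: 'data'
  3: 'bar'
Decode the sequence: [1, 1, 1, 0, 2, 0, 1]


Look up each index in the dictionary:
  1 -> 'run'
  1 -> 'run'
  1 -> 'run'
  0 -> 'fast'
  2 -> 'data'
  0 -> 'fast'
  1 -> 'run'

Decoded: "run run run fast data fast run"


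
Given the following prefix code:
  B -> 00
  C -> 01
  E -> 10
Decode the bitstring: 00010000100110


Decoding step by step:
Bits 00 -> B
Bits 01 -> C
Bits 00 -> B
Bits 00 -> B
Bits 10 -> E
Bits 01 -> C
Bits 10 -> E


Decoded message: BCBBECE


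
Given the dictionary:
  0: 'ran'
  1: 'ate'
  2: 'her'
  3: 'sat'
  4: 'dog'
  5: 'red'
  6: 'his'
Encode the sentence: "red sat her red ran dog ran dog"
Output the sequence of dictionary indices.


Look up each word in the dictionary:
  'red' -> 5
  'sat' -> 3
  'her' -> 2
  'red' -> 5
  'ran' -> 0
  'dog' -> 4
  'ran' -> 0
  'dog' -> 4

Encoded: [5, 3, 2, 5, 0, 4, 0, 4]


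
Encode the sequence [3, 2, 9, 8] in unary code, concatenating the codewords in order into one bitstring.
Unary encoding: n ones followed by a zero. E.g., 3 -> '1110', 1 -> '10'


Encode each number as n ones followed by a terminating 0:
  3 -> 1110 (4 bits)
  2 -> 110 (3 bits)
  9 -> 1111111110 (10 bits)
  8 -> 111111110 (9 bits)
Total length = 4 + 3 + 10 + 9 = 26 bits.

Unary([3, 2, 9, 8]) = 11101101111111110111111110 (26 bits)


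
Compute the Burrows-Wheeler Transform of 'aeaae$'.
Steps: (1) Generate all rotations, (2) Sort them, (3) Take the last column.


Rotations (sorted):
  0: $aeaae -> last char: e
  1: aae$ae -> last char: e
  2: ae$aea -> last char: a
  3: aeaae$ -> last char: $
  4: e$aeaa -> last char: a
  5: eaae$a -> last char: a


BWT = eea$aa


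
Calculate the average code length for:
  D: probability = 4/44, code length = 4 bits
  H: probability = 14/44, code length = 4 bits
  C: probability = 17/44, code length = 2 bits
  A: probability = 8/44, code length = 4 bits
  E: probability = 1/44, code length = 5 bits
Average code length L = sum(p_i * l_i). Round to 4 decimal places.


Weighted contributions p_i * l_i:
  D: (4/44) * 4 = 16/44
  H: (14/44) * 4 = 56/44
  C: (17/44) * 2 = 34/44
  A: (8/44) * 4 = 32/44
  E: (1/44) * 5 = 5/44
Sum = (16 + 56 + 34 + 32 + 5)/44 = 143/44

L = 143/44 = 3.2500 bits/symbol


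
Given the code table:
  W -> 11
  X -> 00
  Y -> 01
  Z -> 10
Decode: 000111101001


Decoding:
00 -> X
01 -> Y
11 -> W
10 -> Z
10 -> Z
01 -> Y


Result: XYWZZY


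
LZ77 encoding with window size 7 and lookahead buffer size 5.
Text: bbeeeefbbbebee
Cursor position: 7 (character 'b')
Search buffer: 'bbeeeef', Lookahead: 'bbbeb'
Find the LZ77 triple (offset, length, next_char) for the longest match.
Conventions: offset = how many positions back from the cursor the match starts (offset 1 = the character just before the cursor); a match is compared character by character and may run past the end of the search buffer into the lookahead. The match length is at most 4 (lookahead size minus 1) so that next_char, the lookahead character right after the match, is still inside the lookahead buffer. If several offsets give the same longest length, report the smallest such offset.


Try each offset into the search buffer:
  offset=1 (pos 6, char 'f'): match length 0
  offset=2 (pos 5, char 'e'): match length 0
  offset=3 (pos 4, char 'e'): match length 0
  offset=4 (pos 3, char 'e'): match length 0
  offset=5 (pos 2, char 'e'): match length 0
  offset=6 (pos 1, char 'b'): match length 1
  offset=7 (pos 0, char 'b'): match length 2
Longest match has length 2 at offset 7.
next_char = character at position 7 + 2 = 9 -> 'b'

Best match: offset=7, length=2 (matching 'bb' starting at position 0)
LZ77 triple: (7, 2, 'b')


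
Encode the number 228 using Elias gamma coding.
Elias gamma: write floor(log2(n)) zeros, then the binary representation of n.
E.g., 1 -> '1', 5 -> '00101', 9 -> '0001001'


num_bits = floor(log2(228)) + 1 = 8
leading_zeros = num_bits - 1 = 7
binary(228) = 11100100

Elias gamma(228) = '0000000' + '11100100' = 000000011100100 (15 bits)


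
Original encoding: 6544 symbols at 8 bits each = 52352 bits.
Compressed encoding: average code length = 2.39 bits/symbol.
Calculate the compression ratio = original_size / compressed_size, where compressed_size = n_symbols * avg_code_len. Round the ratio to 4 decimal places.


original_size = n_symbols * orig_bits = 6544 * 8 = 52352 bits
compressed_size = n_symbols * avg_code_len = 6544 * 2.39 = 15640.16 bits
ratio = original_size / compressed_size = 52352 / 15640.16 = 3.3473

Compression ratio = 3.3473


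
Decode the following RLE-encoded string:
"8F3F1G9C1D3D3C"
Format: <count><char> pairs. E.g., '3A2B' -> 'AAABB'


Expanding each <count><char> pair:
  8F -> 'FFFFFFFF'
  3F -> 'FFF'
  1G -> 'G'
  9C -> 'CCCCCCCCC'
  1D -> 'D'
  3D -> 'DDD'
  3C -> 'CCC'

Decoded = FFFFFFFFFFFGCCCCCCCCCDDDDCCC


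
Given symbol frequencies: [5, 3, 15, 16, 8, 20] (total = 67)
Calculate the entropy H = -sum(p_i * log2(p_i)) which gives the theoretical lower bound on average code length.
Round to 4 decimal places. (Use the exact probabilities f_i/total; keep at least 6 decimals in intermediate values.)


Per-symbol terms -p_i * log2(p_i) with p_i = f_i/67:
  p = 5/67 = 0.074627: log2(p) = -3.744161, -p*log2(p) = 0.279415
  p = 3/67 = 0.044776: log2(p) = -4.481127, -p*log2(p) = 0.200647
  p = 15/67 = 0.223881: log2(p) = -2.159199, -p*log2(p) = 0.483403
  p = 16/67 = 0.238806: log2(p) = -2.066089, -p*log2(p) = 0.493394
  p = 8/67 = 0.119403: log2(p) = -3.066089, -p*log2(p) = 0.366100
  p = 20/67 = 0.298507: log2(p) = -1.744161, -p*log2(p) = 0.520645
H = 0.279415 + 0.200647 + 0.483403 + 0.493394 + 0.366100 + 0.520645 = 2.343604

H = 2.3436 bits/symbol


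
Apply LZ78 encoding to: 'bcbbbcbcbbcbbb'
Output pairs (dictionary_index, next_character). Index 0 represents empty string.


LZ78 encoding steps:
Dictionary: {0: ''}
Step 1: w='' (idx 0), next='b' -> output (0, 'b'), add 'b' as idx 1
Step 2: w='' (idx 0), next='c' -> output (0, 'c'), add 'c' as idx 2
Step 3: w='b' (idx 1), next='b' -> output (1, 'b'), add 'bb' as idx 3
Step 4: w='b' (idx 1), next='c' -> output (1, 'c'), add 'bc' as idx 4
Step 5: w='bc' (idx 4), next='b' -> output (4, 'b'), add 'bcb' as idx 5
Step 6: w='bcb' (idx 5), next='b' -> output (5, 'b'), add 'bcbb' as idx 6
Step 7: w='b' (idx 1), end of input -> output (1, '')


Encoded: [(0, 'b'), (0, 'c'), (1, 'b'), (1, 'c'), (4, 'b'), (5, 'b'), (1, '')]


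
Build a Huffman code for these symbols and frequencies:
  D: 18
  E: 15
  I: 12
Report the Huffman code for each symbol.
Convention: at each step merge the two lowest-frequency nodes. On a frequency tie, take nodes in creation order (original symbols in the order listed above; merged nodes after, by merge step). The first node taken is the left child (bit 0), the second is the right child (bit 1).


Huffman tree construction:
Step 1: Merge I(12) + E(15) = 27
Step 2: Merge D(18) + (I+E)(27) = 45
Read each symbol's code off the tree from the root (left child = 0, right child = 1).

Codes:
  D: 0 (length 1)
  E: 11 (length 2)
  I: 10 (length 2)
Average code length: 72/45 = 1.6000 bits/symbol


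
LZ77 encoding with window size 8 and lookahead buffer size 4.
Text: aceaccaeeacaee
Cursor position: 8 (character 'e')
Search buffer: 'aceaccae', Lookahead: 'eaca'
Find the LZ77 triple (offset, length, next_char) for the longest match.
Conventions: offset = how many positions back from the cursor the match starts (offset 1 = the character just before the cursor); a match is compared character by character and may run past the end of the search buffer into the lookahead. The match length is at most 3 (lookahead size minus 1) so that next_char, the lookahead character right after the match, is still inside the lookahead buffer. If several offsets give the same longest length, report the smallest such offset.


Try each offset into the search buffer:
  offset=1 (pos 7, char 'e'): match length 1
  offset=2 (pos 6, char 'a'): match length 0
  offset=3 (pos 5, char 'c'): match length 0
  offset=4 (pos 4, char 'c'): match length 0
  offset=5 (pos 3, char 'a'): match length 0
  offset=6 (pos 2, char 'e'): match length 3
  offset=7 (pos 1, char 'c'): match length 0
  offset=8 (pos 0, char 'a'): match length 0
Longest match has length 3 at offset 6.
next_char = character at position 8 + 3 = 11 -> 'a'

Best match: offset=6, length=3 (matching 'eac' starting at position 2)
LZ77 triple: (6, 3, 'a')
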